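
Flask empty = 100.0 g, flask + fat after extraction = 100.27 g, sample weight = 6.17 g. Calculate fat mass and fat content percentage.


Fat mass = 0.27 g
Fat content = 4.4%


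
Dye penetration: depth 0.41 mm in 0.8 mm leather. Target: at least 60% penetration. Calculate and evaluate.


Penetration = 0.41 / 0.8 x 100 = 51.3%
Target: 60%
Meets target: No


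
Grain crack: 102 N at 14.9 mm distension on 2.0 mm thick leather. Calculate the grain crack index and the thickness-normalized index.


Crack index = 6.8 N/mm
Normalized index = 3.4 N/mm per mm


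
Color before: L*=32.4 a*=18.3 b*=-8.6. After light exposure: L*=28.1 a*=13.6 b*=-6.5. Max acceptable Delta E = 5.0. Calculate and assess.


dL = -4.3, da = -4.7, db = 2.1
dE = sqrt((-4.3)^2 + (-4.7)^2 + (2.1)^2) = 6.71
Max = 5.0
Passes: No


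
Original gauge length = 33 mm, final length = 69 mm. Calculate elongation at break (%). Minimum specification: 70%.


Elongation = 109.1%
Meets spec: Yes


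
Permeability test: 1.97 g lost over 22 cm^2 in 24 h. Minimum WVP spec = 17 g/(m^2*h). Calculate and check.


WVP = 1.97 / (22 x 24) x 10000 = 37.31 g/(m^2*h)
Minimum: 17 g/(m^2*h)
Meets spec: Yes


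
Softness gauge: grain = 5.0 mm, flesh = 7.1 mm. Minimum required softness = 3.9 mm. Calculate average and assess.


Average = (5.0 + 7.1) / 2 = 6.05 mm
Minimum = 3.9 mm
Meets requirement: Yes


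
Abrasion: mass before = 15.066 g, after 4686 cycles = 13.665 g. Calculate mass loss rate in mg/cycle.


0.299 mg/cycle

Mass loss = 15.066 - 13.665 = 1.401 g
Rate = 1.401 / 4686 x 1000 = 0.299 mg/cycle


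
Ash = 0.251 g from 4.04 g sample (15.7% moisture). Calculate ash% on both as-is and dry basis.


As-is ash% = 0.251 / 4.04 x 100 = 6.21%
Dry mass = 4.04 x (100 - 15.7) / 100 = 3.40572 g
Dry-basis ash% = 0.251 / 3.40572 x 100 = 7.37%


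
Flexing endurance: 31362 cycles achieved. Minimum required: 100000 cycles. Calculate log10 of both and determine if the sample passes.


Achieved: log10 = 4.50
Required: log10 = 5.00
Passes: No

log10(31362) = 4.50
log10(100000) = 5.00
Passes: No


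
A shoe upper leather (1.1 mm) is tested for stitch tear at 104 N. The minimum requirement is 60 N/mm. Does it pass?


STS = 94.5 N/mm
Passes: Yes

STS = 104 / 1.1 = 94.5 N/mm
Minimum required: 60 N/mm
Passes: Yes


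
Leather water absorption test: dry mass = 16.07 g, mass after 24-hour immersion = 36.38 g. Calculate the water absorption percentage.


126.4%


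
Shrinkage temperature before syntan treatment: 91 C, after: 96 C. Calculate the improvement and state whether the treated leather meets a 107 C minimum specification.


Improvement = 5 C
Meets 107 C spec: No


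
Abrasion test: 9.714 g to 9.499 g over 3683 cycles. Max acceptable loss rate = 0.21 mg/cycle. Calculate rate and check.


Rate = 0.058 mg/cycle
Passes: Yes


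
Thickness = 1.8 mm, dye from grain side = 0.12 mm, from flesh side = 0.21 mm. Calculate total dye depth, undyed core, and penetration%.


Total dyed = 0.33 mm
Undyed core = 1.47 mm
Penetration = 18.3%


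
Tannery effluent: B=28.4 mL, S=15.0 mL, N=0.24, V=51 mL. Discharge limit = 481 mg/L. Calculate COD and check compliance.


COD = (28.4 - 15.0) x 0.24 x 8000 / 51 = 504.5 mg/L
Limit: 481 mg/L
Compliant: No


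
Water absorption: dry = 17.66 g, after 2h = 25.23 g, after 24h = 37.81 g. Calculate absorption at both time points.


2h absorption = 42.9%
24h absorption = 114.1%

WA (2h) = (25.23 - 17.66) / 17.66 x 100 = 42.9%
WA (24h) = (37.81 - 17.66) / 17.66 x 100 = 114.1%


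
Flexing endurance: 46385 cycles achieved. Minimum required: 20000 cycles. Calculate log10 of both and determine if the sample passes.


Achieved: log10 = 4.67
Required: log10 = 4.30
Passes: Yes

log10(46385) = 4.67
log10(20000) = 4.30
Passes: Yes


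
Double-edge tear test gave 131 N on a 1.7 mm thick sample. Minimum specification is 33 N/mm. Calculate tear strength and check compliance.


Tear strength = 131 / 1.7 = 77.1 N/mm
Required minimum = 33 N/mm
Compliant: Yes


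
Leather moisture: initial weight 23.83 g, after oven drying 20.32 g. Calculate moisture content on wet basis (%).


14.7%

Moisture = 23.83 - 20.32 = 3.51 g
MC = 3.51 / 23.83 x 100 = 14.7%


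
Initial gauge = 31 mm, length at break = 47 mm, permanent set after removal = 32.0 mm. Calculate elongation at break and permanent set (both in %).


Elongation at break = (47 - 31) / 31 x 100 = 51.6%
Permanent set = (32.0 - 31) / 31 x 100 = 3.2%


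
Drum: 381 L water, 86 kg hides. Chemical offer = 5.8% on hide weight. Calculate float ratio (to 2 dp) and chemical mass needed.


Float ratio = 381 / 86 = 4.43
Chemical = 86 x 5.8 / 100 = 4.988 kg


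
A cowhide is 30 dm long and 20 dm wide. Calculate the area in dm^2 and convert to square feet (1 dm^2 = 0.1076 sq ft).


Area = 30 x 20 = 600 dm^2
Conversion: 600 x 0.1076 = 64.56 sq ft


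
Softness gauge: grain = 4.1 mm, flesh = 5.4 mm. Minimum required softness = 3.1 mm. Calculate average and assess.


Average = (4.1 + 5.4) / 2 = 4.75 mm
Minimum = 3.1 mm
Meets requirement: Yes


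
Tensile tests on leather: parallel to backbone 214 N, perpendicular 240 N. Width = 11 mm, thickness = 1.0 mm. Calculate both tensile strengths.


Parallel = 19.45 N/mm^2
Perpendicular = 21.82 N/mm^2

Area = 11 x 1.0 = 11.0 mm^2
TS (parallel) = 214 / 11.0 = 19.45 N/mm^2
TS (perpendicular) = 240 / 11.0 = 21.82 N/mm^2


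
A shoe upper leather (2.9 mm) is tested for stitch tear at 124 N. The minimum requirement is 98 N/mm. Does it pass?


STS = 42.8 N/mm
Passes: No

STS = 124 / 2.9 = 42.8 N/mm
Minimum required: 98 N/mm
Passes: No


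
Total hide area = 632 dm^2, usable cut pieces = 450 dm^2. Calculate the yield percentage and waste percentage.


Yield = 71.2%
Waste = 28.8%

Yield = 450 / 632 x 100 = 71.2%
Waste = 632 - 450 = 182 dm^2
Waste% = 100 - 71.2 = 28.8%


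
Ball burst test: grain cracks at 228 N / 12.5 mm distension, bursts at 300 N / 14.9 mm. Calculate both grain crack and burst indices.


Crack index = 18.2 N/mm
Burst index = 20.1 N/mm

Crack index = 228 / 12.5 = 18.2 N/mm
Burst index = 300 / 14.9 = 20.1 N/mm


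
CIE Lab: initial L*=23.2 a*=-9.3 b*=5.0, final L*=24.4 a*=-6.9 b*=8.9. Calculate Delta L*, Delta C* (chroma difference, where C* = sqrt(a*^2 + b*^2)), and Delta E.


Delta L* = 24.4 - 23.2 = 1.2
C1* = sqrt((-9.3)^2 + (5.0)^2) = 10.559
C2* = sqrt((-6.9)^2 + (8.9)^2) = 11.261
Delta C* = 11.261 - 10.559 = 0.70
Delta E = sqrt((1.2)^2 + (2.4)^2 + (3.9)^2) = 4.73


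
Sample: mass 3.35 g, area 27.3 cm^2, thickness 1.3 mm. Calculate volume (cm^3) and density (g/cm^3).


Volume = 3.549 cm^3
Density = 0.944 g/cm^3

Thickness in cm = 1.3 / 10 = 0.13 cm
Volume = 27.3 x 0.13 = 3.549 cm^3
Density = 3.35 / 3.549 = 0.944 g/cm^3


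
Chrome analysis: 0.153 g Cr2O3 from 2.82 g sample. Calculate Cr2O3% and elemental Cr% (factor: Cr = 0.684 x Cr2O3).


Cr2O3 = 5.43%
Cr = 3.71%

Cr2O3% = 0.153 / 2.82 x 100 = 5.43%
Cr% = 5.43 x 0.684 = 3.71%


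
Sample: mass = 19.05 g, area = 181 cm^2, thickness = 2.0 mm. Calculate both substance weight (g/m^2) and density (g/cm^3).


SW = 19.05 / 181 x 10000 = 1052.5 g/m^2
Volume = 181 x 2.0 / 10 = 36.20 cm^3
Density = 19.05 / 36.20 = 0.526 g/cm^3


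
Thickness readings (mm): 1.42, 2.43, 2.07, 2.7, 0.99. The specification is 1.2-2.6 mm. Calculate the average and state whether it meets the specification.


Average = 1.92 mm
Within specification: Yes

Sum = 9.61
Average = 9.61 / 5 = 1.92 mm
Specification range: 1.2 to 2.6 mm
Within spec: Yes


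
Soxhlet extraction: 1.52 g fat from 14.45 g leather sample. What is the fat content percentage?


Fat content = 1.52 / 14.45 x 100
Fat = 10.5%


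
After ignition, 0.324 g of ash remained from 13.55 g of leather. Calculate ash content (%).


2.39%

Ash% = 0.324 / 13.55 x 100
Ash% = 2.39%


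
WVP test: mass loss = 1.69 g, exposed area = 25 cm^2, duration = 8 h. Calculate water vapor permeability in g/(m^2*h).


84.50 g/(m^2*h)

WVP = mass_loss / (area x time) x 10000
WVP = 1.69 / (25 x 8) x 10000
WVP = 1.69 / 200 x 10000 = 84.50 g/(m^2*h)


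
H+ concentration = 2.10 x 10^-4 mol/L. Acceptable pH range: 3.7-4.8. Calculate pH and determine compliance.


pH = 3.68
Compliant: No

pH = -log10(2.10 x 10^-4) = 3.68
Range: 3.7 to 4.8
Compliant: No


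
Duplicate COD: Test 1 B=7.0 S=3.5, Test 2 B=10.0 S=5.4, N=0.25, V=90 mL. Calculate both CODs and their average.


COD1 = 77.8 mg/L
COD2 = 102.2 mg/L
Average = 90.0 mg/L

COD1 = (7.0 - 3.5) x 0.25 x 8000 / 90 = 77.8 mg/L
COD2 = (10.0 - 5.4) x 0.25 x 8000 / 90 = 102.2 mg/L
Average = (77.8 + 102.2) / 2 = 90.0 mg/L


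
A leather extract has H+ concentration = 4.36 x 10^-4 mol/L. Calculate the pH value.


pH = 3.36

pH = -log10[H+]
pH = -log10(4.36 x 10^-4) = 3.36


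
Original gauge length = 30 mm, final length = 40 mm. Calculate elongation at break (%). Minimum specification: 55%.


Elongation = 33.3%
Meets spec: No

Extension = 40 - 30 = 10 mm
Elongation = 10 / 30 x 100 = 33.3%
Minimum required: 55%
Meets specification: No


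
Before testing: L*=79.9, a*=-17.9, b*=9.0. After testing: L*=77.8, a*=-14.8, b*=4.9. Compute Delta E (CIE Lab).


dL = 77.8 - 79.9 = -2.1
da = -14.8 - (-17.9) = 3.1
db = 4.9 - 9.0 = -4.1
dE = sqrt((-2.1)^2 + (3.1)^2 + (-4.1)^2) = 5.55


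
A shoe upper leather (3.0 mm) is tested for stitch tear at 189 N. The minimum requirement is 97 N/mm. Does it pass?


STS = 189 / 3.0 = 63.0 N/mm
Minimum required: 97 N/mm
Passes: No


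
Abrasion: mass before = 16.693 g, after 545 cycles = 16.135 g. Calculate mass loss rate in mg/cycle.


Mass loss = 16.693 - 16.135 = 0.558 g
Rate = 0.558 / 545 x 1000 = 1.024 mg/cycle


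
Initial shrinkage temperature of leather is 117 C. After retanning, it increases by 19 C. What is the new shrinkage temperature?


New Ts = 117 + 19 = 136 C


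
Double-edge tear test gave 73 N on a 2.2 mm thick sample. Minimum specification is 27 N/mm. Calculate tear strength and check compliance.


Tear strength = 33.2 N/mm
Compliant: Yes


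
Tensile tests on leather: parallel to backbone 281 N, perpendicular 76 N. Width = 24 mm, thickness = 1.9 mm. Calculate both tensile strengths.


Area = 24 x 1.9 = 45.6 mm^2
TS (parallel) = 281 / 45.6 = 6.16 N/mm^2
TS (perpendicular) = 76 / 45.6 = 1.67 N/mm^2


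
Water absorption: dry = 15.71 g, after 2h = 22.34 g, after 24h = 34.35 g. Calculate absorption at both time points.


WA (2h) = (22.34 - 15.71) / 15.71 x 100 = 42.2%
WA (24h) = (34.35 - 15.71) / 15.71 x 100 = 118.7%


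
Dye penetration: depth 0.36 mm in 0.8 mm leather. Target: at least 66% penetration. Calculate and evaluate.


Penetration = 0.36 / 0.8 x 100 = 45.0%
Target: 66%
Meets target: No


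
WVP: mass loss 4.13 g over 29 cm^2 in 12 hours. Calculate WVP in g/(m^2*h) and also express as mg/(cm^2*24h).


WVP = 118.68 g/(m^2*h)
Daily rate = 284.83 mg/(cm^2*24h)


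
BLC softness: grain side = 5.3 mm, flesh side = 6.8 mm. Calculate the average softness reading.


6.05 mm

Average = (5.3 + 6.8) / 2
Average = 6.05 mm


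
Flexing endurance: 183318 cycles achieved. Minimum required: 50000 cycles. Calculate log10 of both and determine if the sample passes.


Achieved: log10 = 5.26
Required: log10 = 4.70
Passes: Yes


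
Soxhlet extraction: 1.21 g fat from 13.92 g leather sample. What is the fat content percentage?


Fat content = 1.21 / 13.92 x 100
Fat = 8.7%


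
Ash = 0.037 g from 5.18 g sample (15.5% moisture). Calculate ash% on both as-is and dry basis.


As-is ash% = 0.037 / 5.18 x 100 = 0.71%
Dry mass = 5.18 x (100 - 15.5) / 100 = 4.3771 g
Dry-basis ash% = 0.037 / 4.3771 x 100 = 0.85%


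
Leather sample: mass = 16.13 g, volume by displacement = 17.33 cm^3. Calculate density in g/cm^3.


0.931 g/cm^3


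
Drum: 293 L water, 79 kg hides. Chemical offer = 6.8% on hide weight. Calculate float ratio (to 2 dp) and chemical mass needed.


Float ratio = 293 / 79 = 3.71
Chemical = 79 x 6.8 / 100 = 5.372 kg


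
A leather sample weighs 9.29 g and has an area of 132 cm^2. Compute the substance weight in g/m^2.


Substance weight = mass / area x 10000
SW = 9.29 / 132 x 10000
SW = 703.8 g/m^2


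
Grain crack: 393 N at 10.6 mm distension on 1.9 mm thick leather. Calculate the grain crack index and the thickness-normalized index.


Crack index = 393 / 10.6 = 37.1 N/mm
Normalized = 37.1 / 1.9 = 19.5 N/mm per mm


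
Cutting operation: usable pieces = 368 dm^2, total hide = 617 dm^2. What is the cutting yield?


Yield = usable / total x 100
Yield = 368 / 617 x 100 = 59.6%


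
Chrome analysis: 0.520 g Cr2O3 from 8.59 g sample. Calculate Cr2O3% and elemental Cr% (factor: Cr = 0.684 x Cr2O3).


Cr2O3% = 0.520 / 8.59 x 100 = 6.05%
Cr% = 6.05 x 0.684 = 4.14%


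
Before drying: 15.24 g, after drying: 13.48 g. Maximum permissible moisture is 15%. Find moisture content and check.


Moisture content = 11.5%
Acceptable: Yes


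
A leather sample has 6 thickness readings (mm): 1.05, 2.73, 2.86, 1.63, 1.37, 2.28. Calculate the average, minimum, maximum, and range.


Sum = 11.92
Average = 11.92 / 6 = 1.99 mm
Minimum = 1.05 mm
Maximum = 2.86 mm
Range = 2.86 - 1.05 = 1.81 mm


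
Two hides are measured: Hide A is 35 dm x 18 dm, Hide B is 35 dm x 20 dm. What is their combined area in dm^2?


1330 dm^2


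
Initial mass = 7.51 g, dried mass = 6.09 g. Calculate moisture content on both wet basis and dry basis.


Moisture lost = 7.51 - 6.09 = 1.42 g
Wet basis MC = 1.42 / 7.51 x 100 = 18.9%
Dry basis MC = 1.42 / 6.09 x 100 = 23.3%


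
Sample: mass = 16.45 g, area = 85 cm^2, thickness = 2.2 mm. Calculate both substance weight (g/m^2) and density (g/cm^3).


Substance weight = 1935.3 g/m^2
Density = 0.880 g/cm^3

SW = 16.45 / 85 x 10000 = 1935.3 g/m^2
Volume = 85 x 2.2 / 10 = 18.70 cm^3
Density = 16.45 / 18.70 = 0.880 g/cm^3


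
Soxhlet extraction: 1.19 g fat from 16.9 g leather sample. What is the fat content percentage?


Fat content = 1.19 / 16.9 x 100
Fat = 7.0%


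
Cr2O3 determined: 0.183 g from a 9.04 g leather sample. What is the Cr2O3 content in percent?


2.02%

Cr2O3% = 0.183 / 9.04 x 100
Cr2O3% = 2.02%


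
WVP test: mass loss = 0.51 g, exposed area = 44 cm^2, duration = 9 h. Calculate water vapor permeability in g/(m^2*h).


12.88 g/(m^2*h)

WVP = mass_loss / (area x time) x 10000
WVP = 0.51 / (44 x 9) x 10000
WVP = 0.51 / 396 x 10000 = 12.88 g/(m^2*h)


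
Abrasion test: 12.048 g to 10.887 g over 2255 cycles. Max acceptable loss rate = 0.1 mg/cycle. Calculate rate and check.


Loss = 12.048 - 10.887 = 1.161 g
Rate = 1.161 g / 2255 cycles x 1000 = 0.515 mg/cycle
Max = 0.1 mg/cycle
Passes: No


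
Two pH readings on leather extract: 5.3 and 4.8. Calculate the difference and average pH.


Difference = |5.3 - 4.8| = 0.5
Average = (5.3 + 4.8) / 2 = 5.05


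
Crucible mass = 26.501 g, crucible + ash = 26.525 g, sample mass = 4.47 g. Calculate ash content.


Ash mass = 26.525 - 26.501 = 0.024 g
Ash% = 0.024 / 4.47 x 100 = 0.54%


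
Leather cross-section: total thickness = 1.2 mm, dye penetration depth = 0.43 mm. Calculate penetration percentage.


Penetration% = 0.43 / 1.2 x 100
Penetration = 35.8%


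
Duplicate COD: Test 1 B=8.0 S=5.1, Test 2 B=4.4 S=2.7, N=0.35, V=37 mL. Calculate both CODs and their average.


COD1 = (8.0 - 5.1) x 0.35 x 8000 / 37 = 219.5 mg/L
COD2 = (4.4 - 2.7) x 0.35 x 8000 / 37 = 128.6 mg/L
Average = (219.5 + 128.6) / 2 = 174.1 mg/L


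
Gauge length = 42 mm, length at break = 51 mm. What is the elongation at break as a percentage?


Extension = 51 - 42 = 9 mm
Elongation = 9 / 42 x 100 = 21.4%


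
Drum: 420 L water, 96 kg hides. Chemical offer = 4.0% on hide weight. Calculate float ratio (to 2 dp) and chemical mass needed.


Float ratio = 420 / 96 = 4.38
Chemical = 96 x 4.0 / 100 = 3.84 kg


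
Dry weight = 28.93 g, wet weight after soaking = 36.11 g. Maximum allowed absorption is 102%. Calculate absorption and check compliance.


Absorption = 24.8%
Compliant: Yes

WA = (36.11 - 28.93) / 28.93 x 100 = 24.8%
Maximum allowed: 102%
Compliant: Yes


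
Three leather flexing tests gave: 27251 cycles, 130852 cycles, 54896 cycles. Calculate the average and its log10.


Average = 71000 cycles
log10 = 4.85

Average = (27251 + 130852 + 54896) / 3 = 71000 cycles
log10(71000) = 4.85


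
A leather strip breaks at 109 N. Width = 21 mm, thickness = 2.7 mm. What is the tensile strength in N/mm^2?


1.92 N/mm^2


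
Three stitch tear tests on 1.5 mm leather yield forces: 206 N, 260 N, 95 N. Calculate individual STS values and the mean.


STS1 = 137.3 N/mm
STS2 = 173.3 N/mm
STS3 = 63.3 N/mm
Mean = 124.6 N/mm

STS1 = 206 / 1.5 = 137.3 N/mm
STS2 = 260 / 1.5 = 173.3 N/mm
STS3 = 95 / 1.5 = 63.3 N/mm
Mean = (137.3 + 173.3 + 63.3) / 3 = 124.6 N/mm


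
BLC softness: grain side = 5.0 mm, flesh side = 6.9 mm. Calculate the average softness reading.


Average = (5.0 + 6.9) / 2
Average = 5.95 mm


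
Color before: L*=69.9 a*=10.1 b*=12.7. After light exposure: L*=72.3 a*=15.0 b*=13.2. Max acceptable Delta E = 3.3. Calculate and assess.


Delta E = 5.48
Passes: No


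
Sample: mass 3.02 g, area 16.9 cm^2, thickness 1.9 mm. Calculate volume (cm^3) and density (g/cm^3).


Thickness in cm = 1.9 / 10 = 0.19 cm
Volume = 16.9 x 0.19 = 3.211 cm^3
Density = 3.02 / 3.211 = 0.941 g/cm^3


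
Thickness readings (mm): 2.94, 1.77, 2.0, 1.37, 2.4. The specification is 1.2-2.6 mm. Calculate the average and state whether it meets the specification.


Sum = 10.48
Average = 10.48 / 5 = 2.10 mm
Specification range: 1.2 to 2.6 mm
Within spec: Yes


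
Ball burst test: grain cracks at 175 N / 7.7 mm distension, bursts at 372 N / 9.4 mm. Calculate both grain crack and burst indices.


Crack index = 175 / 7.7 = 22.7 N/mm
Burst index = 372 / 9.4 = 39.6 N/mm


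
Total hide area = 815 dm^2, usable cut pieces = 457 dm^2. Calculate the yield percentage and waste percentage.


Yield = 56.1%
Waste = 43.9%

Yield = 457 / 815 x 100 = 56.1%
Waste = 815 - 457 = 358 dm^2
Waste% = 100 - 56.1 = 43.9%


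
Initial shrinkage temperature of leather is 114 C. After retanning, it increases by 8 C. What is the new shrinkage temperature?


122 C

New Ts = 114 + 8 = 122 C


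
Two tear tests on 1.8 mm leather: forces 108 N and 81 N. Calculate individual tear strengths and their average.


Tear 1 = 108 / 1.8 = 60.0 N/mm
Tear 2 = 81 / 1.8 = 45.0 N/mm
Average = (60.0 + 45.0) / 2 = 52.5 N/mm


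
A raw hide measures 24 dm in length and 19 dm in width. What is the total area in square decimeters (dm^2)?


456 dm^2

Area = length x width
Area = 24 x 19 = 456 dm^2


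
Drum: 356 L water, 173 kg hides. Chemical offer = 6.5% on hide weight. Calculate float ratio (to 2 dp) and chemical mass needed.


Float ratio = 2.06
Chemical needed = 11.245 kg

Float ratio = 356 / 173 = 2.06
Chemical = 173 x 6.5 / 100 = 11.245 kg


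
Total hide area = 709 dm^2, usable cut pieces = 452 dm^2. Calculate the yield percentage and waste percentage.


Yield = 452 / 709 x 100 = 63.8%
Waste = 709 - 452 = 257 dm^2
Waste% = 100 - 63.8 = 36.2%


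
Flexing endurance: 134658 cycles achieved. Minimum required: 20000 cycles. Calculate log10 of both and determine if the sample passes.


Achieved: log10 = 5.13
Required: log10 = 4.30
Passes: Yes

log10(134658) = 5.13
log10(20000) = 4.30
Passes: Yes


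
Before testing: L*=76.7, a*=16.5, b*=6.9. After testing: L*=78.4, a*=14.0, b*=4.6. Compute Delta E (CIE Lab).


dL = 78.4 - 76.7 = 1.7
da = 14.0 - 16.5 = -2.5
db = 4.6 - 6.9 = -2.3
dE = sqrt((1.7)^2 + (-2.5)^2 + (-2.3)^2) = 3.80


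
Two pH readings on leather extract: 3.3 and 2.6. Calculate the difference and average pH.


Difference = |3.3 - 2.6| = 0.7
Average = (3.3 + 2.6) / 2 = 2.95


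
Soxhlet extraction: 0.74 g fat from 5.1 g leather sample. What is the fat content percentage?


Fat content = 0.74 / 5.1 x 100
Fat = 14.5%


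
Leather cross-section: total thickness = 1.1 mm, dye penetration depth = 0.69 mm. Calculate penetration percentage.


Penetration% = 0.69 / 1.1 x 100
Penetration = 62.7%


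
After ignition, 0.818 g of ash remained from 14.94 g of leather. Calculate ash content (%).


Ash% = 0.818 / 14.94 x 100
Ash% = 5.48%


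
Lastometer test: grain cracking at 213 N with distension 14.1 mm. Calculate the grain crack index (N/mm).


15.1 N/mm

Grain crack index = force / distension
Index = 213 / 14.1 = 15.1 N/mm


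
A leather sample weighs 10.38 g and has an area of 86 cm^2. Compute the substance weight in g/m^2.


1207.0 g/m^2

Substance weight = mass / area x 10000
SW = 10.38 / 86 x 10000
SW = 1207.0 g/m^2


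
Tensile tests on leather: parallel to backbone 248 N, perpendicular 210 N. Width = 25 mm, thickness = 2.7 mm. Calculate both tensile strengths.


Area = 25 x 2.7 = 67.5 mm^2
TS (parallel) = 248 / 67.5 = 3.67 N/mm^2
TS (perpendicular) = 210 / 67.5 = 3.11 N/mm^2


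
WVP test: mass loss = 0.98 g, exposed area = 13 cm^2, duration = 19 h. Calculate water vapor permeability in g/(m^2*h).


39.68 g/(m^2*h)


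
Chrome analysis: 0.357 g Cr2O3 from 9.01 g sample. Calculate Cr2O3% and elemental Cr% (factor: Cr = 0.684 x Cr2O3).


Cr2O3 = 3.96%
Cr = 2.71%


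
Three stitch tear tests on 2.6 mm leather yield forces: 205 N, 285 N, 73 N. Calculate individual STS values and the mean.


STS1 = 205 / 2.6 = 78.8 N/mm
STS2 = 285 / 2.6 = 109.6 N/mm
STS3 = 73 / 2.6 = 28.1 N/mm
Mean = (78.8 + 109.6 + 28.1) / 3 = 72.2 N/mm


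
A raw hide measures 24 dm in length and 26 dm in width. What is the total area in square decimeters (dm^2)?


Area = length x width
Area = 24 x 26 = 624 dm^2


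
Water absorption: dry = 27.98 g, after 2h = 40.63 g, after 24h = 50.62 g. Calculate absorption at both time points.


2h absorption = 45.2%
24h absorption = 80.9%

WA (2h) = (40.63 - 27.98) / 27.98 x 100 = 45.2%
WA (24h) = (50.62 - 27.98) / 27.98 x 100 = 80.9%


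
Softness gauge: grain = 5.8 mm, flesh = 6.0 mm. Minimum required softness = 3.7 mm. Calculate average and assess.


Average = (5.8 + 6.0) / 2 = 5.90 mm
Minimum = 3.7 mm
Meets requirement: Yes


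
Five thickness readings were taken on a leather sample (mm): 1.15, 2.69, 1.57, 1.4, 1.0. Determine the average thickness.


1.56 mm

Sum = 1.15 + 2.69 + 1.57 + 1.4 + 1.0 = 7.81
Average = 7.81 / 5 = 1.56 mm


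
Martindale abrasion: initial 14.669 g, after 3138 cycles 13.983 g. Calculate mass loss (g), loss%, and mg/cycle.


Mass loss = 0.686 g
Loss = 4.68%
Rate = 0.219 mg/cycle

Loss = 14.669 - 13.983 = 0.686 g
Loss% = 0.686 / 14.669 x 100 = 4.68%
Rate = 0.686 / 3138 x 1000 = 0.219 mg/cycle


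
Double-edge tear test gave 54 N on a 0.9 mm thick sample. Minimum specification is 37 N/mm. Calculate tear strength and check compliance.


Tear strength = 60.0 N/mm
Compliant: Yes


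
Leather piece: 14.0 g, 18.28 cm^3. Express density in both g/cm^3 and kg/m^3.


Density = 14.0 / 18.28 = 0.766 g/cm^3
Convert: 0.766 x 1000 = 766 kg/m^3


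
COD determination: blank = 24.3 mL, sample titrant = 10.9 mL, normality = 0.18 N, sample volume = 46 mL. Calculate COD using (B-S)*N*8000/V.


COD = (24.3 - 10.9) x 0.18 x 8000 / 46
COD = 13.4 x 0.18 x 8000 / 46
COD = 419.5 mg/L


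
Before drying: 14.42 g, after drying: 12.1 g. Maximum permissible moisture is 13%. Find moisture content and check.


Moisture content = 16.1%
Acceptable: No


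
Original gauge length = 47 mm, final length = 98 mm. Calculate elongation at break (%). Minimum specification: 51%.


Elongation = 108.5%
Meets spec: Yes

Extension = 98 - 47 = 51 mm
Elongation = 51 / 47 x 100 = 108.5%
Minimum required: 51%
Meets specification: Yes


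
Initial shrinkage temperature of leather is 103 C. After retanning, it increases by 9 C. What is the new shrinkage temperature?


New Ts = 103 + 9 = 112 C


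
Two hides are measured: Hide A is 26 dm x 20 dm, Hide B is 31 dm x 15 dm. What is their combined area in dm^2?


Hide A area = 26 x 20 = 520 dm^2
Hide B area = 31 x 15 = 465 dm^2
Total = 520 + 465 = 985 dm^2


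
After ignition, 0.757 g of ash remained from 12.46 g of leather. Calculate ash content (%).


6.08%

Ash% = 0.757 / 12.46 x 100
Ash% = 6.08%


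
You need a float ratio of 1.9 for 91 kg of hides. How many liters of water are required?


Water = hide weight x target ratio
Water = 91 x 1.9 = 172.9 L


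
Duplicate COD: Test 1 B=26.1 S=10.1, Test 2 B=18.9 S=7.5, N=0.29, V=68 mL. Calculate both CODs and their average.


COD1 = 545.9 mg/L
COD2 = 388.9 mg/L
Average = 467.4 mg/L

COD1 = (26.1 - 10.1) x 0.29 x 8000 / 68 = 545.9 mg/L
COD2 = (18.9 - 7.5) x 0.29 x 8000 / 68 = 388.9 mg/L
Average = (545.9 + 388.9) / 2 = 467.4 mg/L


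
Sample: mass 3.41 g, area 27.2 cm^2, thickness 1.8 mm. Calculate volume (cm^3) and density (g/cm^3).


Thickness in cm = 1.8 / 10 = 0.18 cm
Volume = 27.2 x 0.18 = 4.896 cm^3
Density = 3.41 / 4.896 = 0.696 g/cm^3


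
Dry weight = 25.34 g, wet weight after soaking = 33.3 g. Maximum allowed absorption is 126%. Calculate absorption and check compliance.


Absorption = 31.4%
Compliant: Yes


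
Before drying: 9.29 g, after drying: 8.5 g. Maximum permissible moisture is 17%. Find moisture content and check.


MC = (9.29 - 8.5) / 9.29 x 100 = 8.5%
Maximum: 17%
Acceptable: Yes


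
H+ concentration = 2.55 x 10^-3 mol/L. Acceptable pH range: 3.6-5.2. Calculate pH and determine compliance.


pH = 2.59
Compliant: No


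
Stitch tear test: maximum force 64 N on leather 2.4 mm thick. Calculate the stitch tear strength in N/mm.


26.7 N/mm


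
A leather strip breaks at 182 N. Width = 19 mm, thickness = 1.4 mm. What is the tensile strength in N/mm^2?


Cross-sectional area = 19 x 1.4 = 26.6 mm^2
Tensile strength = 182 / 26.6 = 6.84 N/mm^2


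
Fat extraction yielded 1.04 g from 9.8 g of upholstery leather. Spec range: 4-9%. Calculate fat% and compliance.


Fat content = 10.6%
Compliant: No

Fat% = 1.04 / 9.8 x 100 = 10.6%
Spec range: 4-9%
Compliant: No


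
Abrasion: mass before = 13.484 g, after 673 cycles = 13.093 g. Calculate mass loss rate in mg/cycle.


Mass loss = 13.484 - 13.093 = 0.391 g
Rate = 0.391 / 673 x 1000 = 0.581 mg/cycle


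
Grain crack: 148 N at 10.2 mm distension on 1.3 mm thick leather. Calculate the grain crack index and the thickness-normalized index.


Crack index = 14.5 N/mm
Normalized index = 11.2 N/mm per mm

Crack index = 148 / 10.2 = 14.5 N/mm
Normalized = 14.5 / 1.3 = 11.2 N/mm per mm


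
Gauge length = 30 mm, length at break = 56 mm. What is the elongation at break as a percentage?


Extension = 56 - 30 = 26 mm
Elongation = 26 / 30 x 100 = 86.7%


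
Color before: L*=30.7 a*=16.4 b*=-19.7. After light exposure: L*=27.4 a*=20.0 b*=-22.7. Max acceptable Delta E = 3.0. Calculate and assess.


dL = -3.3, da = 3.6, db = -3.0
dE = sqrt((-3.3)^2 + (3.6)^2 + (-3.0)^2) = 5.73
Max = 3.0
Passes: No


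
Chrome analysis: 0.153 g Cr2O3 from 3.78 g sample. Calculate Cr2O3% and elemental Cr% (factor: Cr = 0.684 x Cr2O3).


Cr2O3% = 0.153 / 3.78 x 100 = 4.05%
Cr% = 4.05 x 0.684 = 2.77%


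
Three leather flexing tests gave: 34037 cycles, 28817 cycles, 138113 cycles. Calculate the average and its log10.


Average = (34037 + 28817 + 138113) / 3 = 66989 cycles
log10(66989) = 4.83


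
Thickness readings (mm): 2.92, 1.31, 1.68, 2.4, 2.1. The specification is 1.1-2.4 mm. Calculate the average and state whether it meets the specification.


Average = 2.08 mm
Within specification: Yes

Sum = 10.41
Average = 10.41 / 5 = 2.08 mm
Specification range: 1.1 to 2.4 mm
Within spec: Yes


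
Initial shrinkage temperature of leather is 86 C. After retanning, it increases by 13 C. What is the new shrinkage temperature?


99 C

New Ts = 86 + 13 = 99 C


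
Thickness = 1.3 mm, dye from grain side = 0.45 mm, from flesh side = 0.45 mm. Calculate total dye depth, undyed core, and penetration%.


Total dyed = 0.90 mm
Undyed core = 0.40 mm
Penetration = 69.2%


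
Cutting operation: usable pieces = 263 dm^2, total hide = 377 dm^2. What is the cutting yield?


69.8%

Yield = usable / total x 100
Yield = 263 / 377 x 100 = 69.8%


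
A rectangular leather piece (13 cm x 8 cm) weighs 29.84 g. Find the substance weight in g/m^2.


Area = 13 x 8 = 104 cm^2
SW = 29.84 / 104 x 10000 = 2869.2 g/m^2


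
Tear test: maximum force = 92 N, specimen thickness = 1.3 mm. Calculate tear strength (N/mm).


70.8 N/mm

Tear strength = force / thickness
Tear = 92 / 1.3 = 70.8 N/mm


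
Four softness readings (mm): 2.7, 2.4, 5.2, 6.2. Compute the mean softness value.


4.13 mm

Sum = 2.7 + 2.4 + 5.2 + 6.2
Mean = 16.5 / 4 = 4.13 mm


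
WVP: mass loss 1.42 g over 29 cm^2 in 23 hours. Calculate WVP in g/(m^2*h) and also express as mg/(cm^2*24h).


WVP = 1.42 / (29 x 23) x 10000 = 21.29 g/(m^2*h)
Mass loss in mg = 1.42 x 1000 = 1420 mg
Per cm^2 per 24h in mg: 1420 x 24 / (29 x 23) = 34080 / 667 = 51.09 mg/(cm^2*24h)


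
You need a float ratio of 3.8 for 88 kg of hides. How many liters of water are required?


334.4 L

Water = hide weight x target ratio
Water = 88 x 3.8 = 334.4 L


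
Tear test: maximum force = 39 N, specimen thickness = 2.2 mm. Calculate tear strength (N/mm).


Tear strength = force / thickness
Tear = 39 / 2.2 = 17.7 N/mm


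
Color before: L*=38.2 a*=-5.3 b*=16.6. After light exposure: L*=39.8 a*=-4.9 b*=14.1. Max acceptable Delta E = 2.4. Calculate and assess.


Delta E = 2.99
Passes: No

dL = 1.6, da = 0.4, db = -2.5
dE = sqrt((1.6)^2 + (0.4)^2 + (-2.5)^2) = 2.99
Max = 2.4
Passes: No


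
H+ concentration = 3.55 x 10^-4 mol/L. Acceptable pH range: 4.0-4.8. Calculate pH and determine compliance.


pH = 3.45
Compliant: No

pH = -log10(3.55 x 10^-4) = 3.45
Range: 4.0 to 4.8
Compliant: No


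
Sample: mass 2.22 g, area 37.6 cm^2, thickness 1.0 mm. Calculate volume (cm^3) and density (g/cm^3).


Volume = 3.760 cm^3
Density = 0.590 g/cm^3

Thickness in cm = 1.0 / 10 = 0.10 cm
Volume = 37.6 x 0.10 = 3.760 cm^3
Density = 2.22 / 3.760 = 0.590 g/cm^3


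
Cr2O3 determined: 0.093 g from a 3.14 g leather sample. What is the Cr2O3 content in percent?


2.96%

Cr2O3% = 0.093 / 3.14 x 100
Cr2O3% = 2.96%


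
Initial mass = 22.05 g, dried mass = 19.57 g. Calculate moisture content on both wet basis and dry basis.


Moisture lost = 22.05 - 19.57 = 2.48 g
Wet basis MC = 2.48 / 22.05 x 100 = 11.2%
Dry basis MC = 2.48 / 19.57 x 100 = 12.7%


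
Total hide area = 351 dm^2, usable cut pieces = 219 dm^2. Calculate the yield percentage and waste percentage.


Yield = 219 / 351 x 100 = 62.4%
Waste = 351 - 219 = 132 dm^2
Waste% = 100 - 62.4 = 37.6%


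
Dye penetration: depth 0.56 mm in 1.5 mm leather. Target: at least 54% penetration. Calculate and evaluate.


Penetration = 0.56 / 1.5 x 100 = 37.3%
Target: 54%
Meets target: No


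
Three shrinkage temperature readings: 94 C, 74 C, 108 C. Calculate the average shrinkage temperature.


Average = (94 + 74 + 108) / 3
Average = 276 / 3 = 92.0 C


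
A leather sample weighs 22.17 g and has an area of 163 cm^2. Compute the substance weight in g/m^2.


1360.1 g/m^2


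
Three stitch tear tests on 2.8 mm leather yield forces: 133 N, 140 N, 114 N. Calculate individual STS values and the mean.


STS1 = 47.5 N/mm
STS2 = 50.0 N/mm
STS3 = 40.7 N/mm
Mean = 46.1 N/mm

STS1 = 133 / 2.8 = 47.5 N/mm
STS2 = 140 / 2.8 = 50.0 N/mm
STS3 = 114 / 2.8 = 40.7 N/mm
Mean = (47.5 + 50.0 + 40.7) / 3 = 46.1 N/mm


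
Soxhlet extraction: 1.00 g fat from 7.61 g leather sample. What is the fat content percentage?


Fat content = 1.00 / 7.61 x 100
Fat = 13.1%


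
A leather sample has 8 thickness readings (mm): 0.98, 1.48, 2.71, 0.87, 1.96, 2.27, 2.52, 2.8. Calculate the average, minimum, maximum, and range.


Average = 1.95 mm
Min = 0.87 mm
Max = 2.8 mm
Range = 1.93 mm

Sum = 15.59
Average = 15.59 / 8 = 1.95 mm
Minimum = 0.87 mm
Maximum = 2.8 mm
Range = 2.8 - 0.87 = 1.93 mm


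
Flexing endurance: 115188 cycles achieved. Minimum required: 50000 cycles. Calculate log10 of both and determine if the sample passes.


log10(115188) = 5.06
log10(50000) = 4.70
Passes: Yes


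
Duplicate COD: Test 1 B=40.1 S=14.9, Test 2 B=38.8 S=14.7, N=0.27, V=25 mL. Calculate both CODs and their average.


COD1 = (40.1 - 14.9) x 0.27 x 8000 / 25 = 2177.3 mg/L
COD2 = (38.8 - 14.7) x 0.27 x 8000 / 25 = 2082.2 mg/L
Average = (2177.3 + 2082.2) / 2 = 2129.8 mg/L


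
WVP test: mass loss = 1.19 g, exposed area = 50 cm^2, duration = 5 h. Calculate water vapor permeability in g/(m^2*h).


WVP = mass_loss / (area x time) x 10000
WVP = 1.19 / (50 x 5) x 10000
WVP = 1.19 / 250 x 10000 = 47.60 g/(m^2*h)


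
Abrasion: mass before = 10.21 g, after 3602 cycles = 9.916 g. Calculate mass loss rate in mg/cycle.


Mass loss = 10.21 - 9.916 = 0.294 g
Rate = 0.294 / 3602 x 1000 = 0.082 mg/cycle


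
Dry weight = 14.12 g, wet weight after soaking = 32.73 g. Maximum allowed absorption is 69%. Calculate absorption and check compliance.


WA = (32.73 - 14.12) / 14.12 x 100 = 131.8%
Maximum allowed: 69%
Compliant: No


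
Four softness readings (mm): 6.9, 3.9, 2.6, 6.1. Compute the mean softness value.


Sum = 6.9 + 3.9 + 2.6 + 6.1
Mean = 19.5 / 4 = 4.88 mm


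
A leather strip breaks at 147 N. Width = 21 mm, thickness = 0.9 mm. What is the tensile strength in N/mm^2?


Cross-sectional area = 21 x 0.9 = 18.9 mm^2
Tensile strength = 147 / 18.9 = 7.78 N/mm^2


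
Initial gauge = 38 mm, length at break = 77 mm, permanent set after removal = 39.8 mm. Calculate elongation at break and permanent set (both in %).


Elongation at break = 102.6%
Permanent set = 4.7%


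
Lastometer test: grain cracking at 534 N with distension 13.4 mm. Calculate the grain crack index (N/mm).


Grain crack index = force / distension
Index = 534 / 13.4 = 39.9 N/mm


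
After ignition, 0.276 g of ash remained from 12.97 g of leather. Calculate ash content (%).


Ash% = 0.276 / 12.97 x 100
Ash% = 2.13%


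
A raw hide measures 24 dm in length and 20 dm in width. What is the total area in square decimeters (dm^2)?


480 dm^2


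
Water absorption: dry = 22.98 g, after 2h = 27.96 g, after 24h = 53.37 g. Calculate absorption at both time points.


2h absorption = 21.7%
24h absorption = 132.2%


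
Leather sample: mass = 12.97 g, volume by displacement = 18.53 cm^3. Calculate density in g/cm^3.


0.700 g/cm^3

Density = mass / volume
Density = 12.97 / 18.53 = 0.700 g/cm^3


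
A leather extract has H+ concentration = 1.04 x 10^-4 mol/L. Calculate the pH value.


pH = 3.98

pH = -log10[H+]
pH = -log10(1.04 x 10^-4) = 3.98


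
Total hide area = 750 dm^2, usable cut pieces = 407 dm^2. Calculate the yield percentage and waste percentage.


Yield = 54.3%
Waste = 45.7%

Yield = 407 / 750 x 100 = 54.3%
Waste = 750 - 407 = 343 dm^2
Waste% = 100 - 54.3 = 45.7%


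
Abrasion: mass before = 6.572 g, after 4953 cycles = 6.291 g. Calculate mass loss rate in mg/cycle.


0.057 mg/cycle

Mass loss = 6.572 - 6.291 = 0.281 g
Rate = 0.281 / 4953 x 1000 = 0.057 mg/cycle


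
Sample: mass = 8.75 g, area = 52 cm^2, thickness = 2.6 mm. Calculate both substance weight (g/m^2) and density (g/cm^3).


SW = 8.75 / 52 x 10000 = 1682.7 g/m^2
Volume = 52 x 2.6 / 10 = 13.52 cm^3
Density = 8.75 / 13.52 = 0.647 g/cm^3


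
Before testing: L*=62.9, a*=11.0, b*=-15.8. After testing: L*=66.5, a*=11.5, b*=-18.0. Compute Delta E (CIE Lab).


dL = 66.5 - 62.9 = 3.6
da = 11.5 - 11.0 = 0.5
db = -18.0 - (-15.8) = -2.2
dE = sqrt((3.6)^2 + (0.5)^2 + (-2.2)^2) = 4.25


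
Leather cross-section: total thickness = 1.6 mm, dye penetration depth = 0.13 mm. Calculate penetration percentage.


Penetration% = 0.13 / 1.6 x 100
Penetration = 8.1%


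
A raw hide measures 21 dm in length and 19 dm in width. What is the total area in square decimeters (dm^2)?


Area = length x width
Area = 21 x 19 = 399 dm^2


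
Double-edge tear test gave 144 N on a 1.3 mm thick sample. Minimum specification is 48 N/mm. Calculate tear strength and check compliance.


Tear strength = 144 / 1.3 = 110.8 N/mm
Required minimum = 48 N/mm
Compliant: Yes


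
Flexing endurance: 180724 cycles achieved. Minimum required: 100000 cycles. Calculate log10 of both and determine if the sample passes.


log10(180724) = 5.26
log10(100000) = 5.00
Passes: Yes


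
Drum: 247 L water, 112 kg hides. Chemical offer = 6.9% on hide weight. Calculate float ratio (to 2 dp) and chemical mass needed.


Float ratio = 2.21
Chemical needed = 7.728 kg


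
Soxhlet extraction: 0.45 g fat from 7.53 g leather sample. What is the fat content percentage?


Fat content = 0.45 / 7.53 x 100
Fat = 6.0%


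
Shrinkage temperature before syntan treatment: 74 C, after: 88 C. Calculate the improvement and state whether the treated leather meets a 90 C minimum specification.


Improvement = 14 C
Meets 90 C spec: No


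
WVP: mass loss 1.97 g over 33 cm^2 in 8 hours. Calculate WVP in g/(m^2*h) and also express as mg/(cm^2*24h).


WVP = 1.97 / (33 x 8) x 10000 = 74.62 g/(m^2*h)
Mass loss in mg = 1.97 x 1000 = 1970 mg
Per cm^2 per 24h in mg: 1970 x 24 / (33 x 8) = 47280 / 264 = 179.09 mg/(cm^2*24h)


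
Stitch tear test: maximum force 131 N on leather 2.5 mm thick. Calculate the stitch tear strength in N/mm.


52.4 N/mm


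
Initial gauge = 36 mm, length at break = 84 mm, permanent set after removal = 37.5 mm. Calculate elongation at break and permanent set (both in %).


Elongation at break = 133.3%
Permanent set = 4.2%

Elongation at break = (84 - 36) / 36 x 100 = 133.3%
Permanent set = (37.5 - 36) / 36 x 100 = 4.2%


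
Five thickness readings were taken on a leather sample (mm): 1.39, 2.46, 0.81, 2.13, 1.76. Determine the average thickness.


1.71 mm

Sum = 1.39 + 2.46 + 0.81 + 2.13 + 1.76 = 8.55
Average = 8.55 / 5 = 1.71 mm


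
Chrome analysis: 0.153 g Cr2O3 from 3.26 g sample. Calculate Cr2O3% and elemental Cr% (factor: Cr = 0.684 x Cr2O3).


Cr2O3% = 0.153 / 3.26 x 100 = 4.69%
Cr% = 4.69 x 0.684 = 3.21%


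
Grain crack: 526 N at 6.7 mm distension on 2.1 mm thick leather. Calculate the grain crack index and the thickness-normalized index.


Crack index = 526 / 6.7 = 78.5 N/mm
Normalized = 78.5 / 2.1 = 37.4 N/mm per mm


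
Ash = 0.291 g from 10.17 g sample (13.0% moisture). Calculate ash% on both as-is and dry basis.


As-is ash% = 0.291 / 10.17 x 100 = 2.86%
Dry mass = 10.17 x (100 - 13.0) / 100 = 8.8479 g
Dry-basis ash% = 0.291 / 8.8479 x 100 = 3.29%


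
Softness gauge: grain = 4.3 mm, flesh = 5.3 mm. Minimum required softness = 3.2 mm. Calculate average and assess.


Average = (4.3 + 5.3) / 2 = 4.80 mm
Minimum = 3.2 mm
Meets requirement: Yes


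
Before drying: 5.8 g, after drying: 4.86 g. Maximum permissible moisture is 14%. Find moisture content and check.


Moisture content = 16.2%
Acceptable: No

MC = (5.8 - 4.86) / 5.8 x 100 = 16.2%
Maximum: 14%
Acceptable: No


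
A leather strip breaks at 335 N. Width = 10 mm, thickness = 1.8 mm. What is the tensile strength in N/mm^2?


18.61 N/mm^2


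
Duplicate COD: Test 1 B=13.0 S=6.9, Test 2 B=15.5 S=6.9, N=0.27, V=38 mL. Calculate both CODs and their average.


COD1 = (13.0 - 6.9) x 0.27 x 8000 / 38 = 346.7 mg/L
COD2 = (15.5 - 6.9) x 0.27 x 8000 / 38 = 488.8 mg/L
Average = (346.7 + 488.8) / 2 = 417.8 mg/L
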